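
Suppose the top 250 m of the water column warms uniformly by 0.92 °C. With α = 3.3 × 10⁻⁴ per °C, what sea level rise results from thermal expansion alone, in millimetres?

Δh = αΔT·H = 3.3×10⁻⁴ × 0.92 × 250 = 0.07590 m

about 76 mm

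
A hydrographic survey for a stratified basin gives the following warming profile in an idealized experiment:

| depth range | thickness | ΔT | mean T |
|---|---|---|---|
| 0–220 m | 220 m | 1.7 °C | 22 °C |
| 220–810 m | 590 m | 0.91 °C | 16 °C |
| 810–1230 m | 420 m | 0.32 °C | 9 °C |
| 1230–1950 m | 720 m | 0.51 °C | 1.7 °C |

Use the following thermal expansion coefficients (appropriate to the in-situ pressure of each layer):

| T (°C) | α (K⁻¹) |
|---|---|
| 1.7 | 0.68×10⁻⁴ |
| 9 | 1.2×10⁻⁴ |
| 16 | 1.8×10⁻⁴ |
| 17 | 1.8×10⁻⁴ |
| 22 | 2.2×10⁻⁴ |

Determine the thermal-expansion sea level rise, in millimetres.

Layer 1 at 22 °C → α = 2.2×10⁻⁴ K⁻¹
Layer 2 at 16 °C → α = 1.8×10⁻⁴ K⁻¹
Layer 3 at 9 °C → α = 1.2×10⁻⁴ K⁻¹
Layer 4 at 1.7 °C → α = 0.68×10⁻⁴ K⁻¹
Layer 1: 2.2×10⁻⁴ × 1.7 × 220 = 0.08228 m
1.8×10⁻⁴ × 0.91 × 590 = 0.096642 m
810–1230 m: 0.32 × 1.2×10⁻⁴ × 420 = 0.016128 m
Layer 4: 0.51 × 720 × 0.68×10⁻⁴ = 0.0249696 m
Δh = 0.08228 + 0.096642 + 0.016128 + 0.0249696 = 0.2200196 m ≈ 220 mm

Δh = 220 mm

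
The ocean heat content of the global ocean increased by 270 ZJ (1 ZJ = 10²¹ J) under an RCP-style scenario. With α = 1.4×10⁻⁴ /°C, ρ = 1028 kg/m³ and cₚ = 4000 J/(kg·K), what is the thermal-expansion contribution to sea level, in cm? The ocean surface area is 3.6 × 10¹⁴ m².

Δh = 2.55 cm

Per unit area: Q = 270×10²¹ / (3.6×10¹⁴) = 7.5×10⁸ J/m²
Δh = αQ/(ρcₚ) = 1.4×10⁻⁴ × 7.5×10⁸ / (1028 × 4000) ≈ 0.025535 m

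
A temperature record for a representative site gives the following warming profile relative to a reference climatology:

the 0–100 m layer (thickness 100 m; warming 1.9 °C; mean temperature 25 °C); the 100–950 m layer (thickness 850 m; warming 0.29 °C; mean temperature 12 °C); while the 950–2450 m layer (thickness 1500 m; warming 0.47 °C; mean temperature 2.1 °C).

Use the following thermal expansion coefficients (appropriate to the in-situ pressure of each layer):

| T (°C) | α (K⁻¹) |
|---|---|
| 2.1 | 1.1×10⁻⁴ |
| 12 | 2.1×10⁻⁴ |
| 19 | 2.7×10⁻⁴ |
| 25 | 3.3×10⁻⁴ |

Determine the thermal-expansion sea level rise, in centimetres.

Layer 1 at 25 °C → α = 3.3×10⁻⁴ K⁻¹
Layer 2 at 12 °C → α = 2.1×10⁻⁴ K⁻¹
Layer 3 at 2.1 °C → α = 1.1×10⁻⁴ K⁻¹
Layer 1: 3.3×10⁻⁴ × 1.9 × 100 = 0.06270 m
100–950 m: 0.29 × 2.1×10⁻⁴ × 850 = 0.051765 m
0.47 × 1500 × 1.1×10⁻⁴ = 0.07755 m
Δh = 0.06270 + 0.051765 + 0.07755 = 0.192015 m

Δh = 19.2 cm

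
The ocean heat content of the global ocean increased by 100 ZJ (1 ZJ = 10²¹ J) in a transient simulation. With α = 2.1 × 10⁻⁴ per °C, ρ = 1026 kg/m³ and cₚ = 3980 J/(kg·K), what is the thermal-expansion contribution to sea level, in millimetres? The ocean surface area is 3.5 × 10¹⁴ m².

14.7 mm

Per unit area: Q = 100×10²¹ / (3.5×10¹⁴) ≈ 2.857×10⁸ J/m²
Δh = αQ/(ρcₚ) = 2.1×10⁻⁴ × 2.857×10⁸ / (1026 × 3980) ≈ 0.014693 m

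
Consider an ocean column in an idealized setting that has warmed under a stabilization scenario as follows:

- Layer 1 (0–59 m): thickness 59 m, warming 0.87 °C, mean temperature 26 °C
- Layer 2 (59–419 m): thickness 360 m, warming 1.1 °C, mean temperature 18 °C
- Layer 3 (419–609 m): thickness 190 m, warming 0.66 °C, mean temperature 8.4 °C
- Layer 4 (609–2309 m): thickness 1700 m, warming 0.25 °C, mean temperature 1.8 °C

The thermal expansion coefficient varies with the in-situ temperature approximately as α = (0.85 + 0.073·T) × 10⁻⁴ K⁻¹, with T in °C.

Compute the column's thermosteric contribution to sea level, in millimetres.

Δh = 160 mm

Layer 1: α = (0.85 + 0.073×26)×10⁻⁴ = 2.748×10⁻⁴ K⁻¹
Layer 2: α = (0.85 + 0.073×18)×10⁻⁴ = 2.164×10⁻⁴ K⁻¹
Layer 3: α = (0.85 + 0.073×8.4)×10⁻⁴ = 1.4632×10⁻⁴ K⁻¹
Layer 4: α = (0.85 + 0.073×1.8)×10⁻⁴ = 0.9814×10⁻⁴ K⁻¹
0.87 × 59 × 2.748×10⁻⁴ = 0.014105484 m
2.164×10⁻⁴ × 360 × 1.1 = 0.0856944 m
419–609 m: 0.66 × 190 × 1.4632×10⁻⁴ = 0.018348528 m
609–2309 m: 0.9814×10⁻⁴ × 0.25 × 1700 = 0.0417095 m
Δh = 0.014105484 + 0.0856944 + 0.018348528 + 0.0417095 = 0.159857912 m ≈ 160 mm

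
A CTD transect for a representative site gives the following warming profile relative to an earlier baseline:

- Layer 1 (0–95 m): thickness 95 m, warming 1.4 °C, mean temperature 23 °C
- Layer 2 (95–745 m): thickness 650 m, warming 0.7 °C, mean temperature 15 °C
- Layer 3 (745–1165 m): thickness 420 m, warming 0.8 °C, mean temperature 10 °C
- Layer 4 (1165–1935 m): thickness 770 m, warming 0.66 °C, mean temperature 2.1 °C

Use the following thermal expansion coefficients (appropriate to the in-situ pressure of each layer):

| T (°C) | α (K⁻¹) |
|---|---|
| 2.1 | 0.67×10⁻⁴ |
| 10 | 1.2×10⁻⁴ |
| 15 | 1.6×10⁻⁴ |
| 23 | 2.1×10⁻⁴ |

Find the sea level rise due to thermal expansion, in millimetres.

Layer 1 at 23 °C → α = 2.1×10⁻⁴ K⁻¹
Layer 2 at 15 °C → α = 1.6×10⁻⁴ K⁻¹
Layer 3 at 10 °C → α = 1.2×10⁻⁴ K⁻¹
Layer 4 at 2.1 °C → α = 0.67×10⁻⁴ K⁻¹
95 × 1.4 × 2.1×10⁻⁴ = 0.02793 m
Layer 2: 650 × 0.7 × 1.6×10⁻⁴ = 0.07280 m
1.2×10⁻⁴ × 420 × 0.8 = 0.04032 m
Layer 4: 0.67×10⁻⁴ × 0.66 × 770 = 0.0340494 m
Δh = 0.02793 + 0.07280 + 0.04032 + 0.0340494 = 0.1750994 m ≈ 175 mm

175 mm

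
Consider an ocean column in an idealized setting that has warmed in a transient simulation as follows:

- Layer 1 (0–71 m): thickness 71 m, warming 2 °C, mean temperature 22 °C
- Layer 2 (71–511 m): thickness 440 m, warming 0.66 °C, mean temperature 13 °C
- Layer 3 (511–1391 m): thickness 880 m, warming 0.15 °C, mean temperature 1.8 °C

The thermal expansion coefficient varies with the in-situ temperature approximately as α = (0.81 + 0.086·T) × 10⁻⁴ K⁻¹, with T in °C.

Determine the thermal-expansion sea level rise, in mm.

107 mm

Layer 1: α = (0.81 + 0.086×22)×10⁻⁴ = 2.702×10⁻⁴ K⁻¹
Layer 2: α = (0.81 + 0.086×13)×10⁻⁴ = 1.928×10⁻⁴ K⁻¹
Layer 3: α = (0.81 + 0.086×1.8)×10⁻⁴ = 0.9648×10⁻⁴ K⁻¹
0–71 m: 2 × 71 × 2.702×10⁻⁴ = 0.0383684 m
0.66 × 1.928×10⁻⁴ × 440 = 0.05598912 m
Layer 3: 0.9648×10⁻⁴ × 0.15 × 880 = 0.01273536 m
Δh = 0.0383684 + 0.05598912 + 0.01273536 = 0.10709288 m ≈ 107 mm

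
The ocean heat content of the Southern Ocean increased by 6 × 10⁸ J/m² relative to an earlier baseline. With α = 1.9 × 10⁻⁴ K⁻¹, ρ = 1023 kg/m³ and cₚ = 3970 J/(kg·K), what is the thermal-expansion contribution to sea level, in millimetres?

Δh ≈ 28 mm

Δh = αQ/(ρcₚ) = 1.9×10⁻⁴ × 6×10⁸ / (1023 × 3970) ≈ 0.02807 m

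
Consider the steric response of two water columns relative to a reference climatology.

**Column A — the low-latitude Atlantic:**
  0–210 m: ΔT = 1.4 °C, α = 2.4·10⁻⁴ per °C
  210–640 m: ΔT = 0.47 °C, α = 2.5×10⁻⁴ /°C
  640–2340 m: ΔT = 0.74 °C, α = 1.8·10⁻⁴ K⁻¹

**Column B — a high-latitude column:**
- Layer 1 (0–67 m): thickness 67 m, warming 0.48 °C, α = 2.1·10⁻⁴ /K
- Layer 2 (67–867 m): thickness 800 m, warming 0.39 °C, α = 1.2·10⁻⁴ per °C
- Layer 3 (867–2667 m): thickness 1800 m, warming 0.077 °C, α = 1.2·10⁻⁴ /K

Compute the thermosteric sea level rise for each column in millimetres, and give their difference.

A 0–210 m: 2.4×10⁻⁴ × 210 × 1.4 = 0.07056 m
A 2.5×10⁻⁴ × 430 × 0.47 = 0.050525 m
A Layer 3: 1.8×10⁻⁴ × 0.74 × 1700 = 0.22644 m
A total: 0.347525 m
B 0–67 m: 0.48 × 2.1×10⁻⁴ × 67 = 0.0067536 m
B Layer 2: 0.39 × 800 × 1.2×10⁻⁴ = 0.03744 m
B 0.077 × 1.2×10⁻⁴ × 1800 = 0.016632 m
B total: 0.0608256 m
Difference: 0.347525 − 0.0608256 = 0.2866994 m

Δh_A ≈ 350 mm, Δh_B ≈ 61 mm; difference ≈ 290 mm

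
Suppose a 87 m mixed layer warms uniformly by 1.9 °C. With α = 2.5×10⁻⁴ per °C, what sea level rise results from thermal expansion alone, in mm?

about 41.3 mm

Δh = αΔT·H = 2.5×10⁻⁴ × 1.9 × 87 = 0.041325 m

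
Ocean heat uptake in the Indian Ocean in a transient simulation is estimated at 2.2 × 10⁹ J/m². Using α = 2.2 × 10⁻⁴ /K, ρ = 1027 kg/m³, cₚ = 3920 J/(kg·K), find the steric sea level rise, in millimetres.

Δh = αQ/(ρcₚ) = 2.2×10⁻⁴ × 2.2×10⁹ / (1027 × 3920) ≈ 0.12022 m

Δh = 120 mm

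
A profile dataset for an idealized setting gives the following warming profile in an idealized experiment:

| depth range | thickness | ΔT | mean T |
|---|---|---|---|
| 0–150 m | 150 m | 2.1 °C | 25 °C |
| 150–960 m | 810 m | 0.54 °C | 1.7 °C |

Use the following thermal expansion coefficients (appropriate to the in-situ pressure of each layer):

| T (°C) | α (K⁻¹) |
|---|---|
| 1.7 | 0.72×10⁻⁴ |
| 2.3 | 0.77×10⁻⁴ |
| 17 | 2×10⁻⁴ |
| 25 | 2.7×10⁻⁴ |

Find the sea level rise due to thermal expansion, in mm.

Layer 1 at 25 °C → α = 2.7×10⁻⁴ K⁻¹
Layer 2 at 1.7 °C → α = 0.72×10⁻⁴ K⁻¹
2.7×10⁻⁴ × 2.1 × 150 = 0.08505 m
Layer 2: 0.72×10⁻⁴ × 0.54 × 810 = 0.0314928 m
Δh = 0.08505 + 0.0314928 = 0.1165428 m

Δh ≈ 120 mm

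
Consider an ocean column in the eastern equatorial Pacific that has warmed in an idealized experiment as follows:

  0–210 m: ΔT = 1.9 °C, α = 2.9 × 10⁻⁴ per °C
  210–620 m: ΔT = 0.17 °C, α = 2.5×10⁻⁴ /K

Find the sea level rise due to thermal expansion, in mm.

210 × 1.9 × 2.9×10⁻⁴ = 0.11571 m
Layer 2: 410 × 2.5×10⁻⁴ × 0.17 = 0.017425 m
Δh = 0.11571 + 0.017425 = 0.133135 m

130 mm of thermosteric rise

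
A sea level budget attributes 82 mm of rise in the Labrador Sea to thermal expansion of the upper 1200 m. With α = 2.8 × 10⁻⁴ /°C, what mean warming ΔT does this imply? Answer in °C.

ΔT = Δh/(αH) = 0.082 / (2.8×10⁻⁴ × 1200) ≈ 0.2440 °C

about 0.244 °C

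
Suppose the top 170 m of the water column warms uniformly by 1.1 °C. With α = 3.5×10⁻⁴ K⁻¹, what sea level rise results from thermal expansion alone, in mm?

Δh = αΔT·H = 3.5×10⁻⁴ × 1.1 × 170 = 0.06545 m

Δh ≈ 65.5 mm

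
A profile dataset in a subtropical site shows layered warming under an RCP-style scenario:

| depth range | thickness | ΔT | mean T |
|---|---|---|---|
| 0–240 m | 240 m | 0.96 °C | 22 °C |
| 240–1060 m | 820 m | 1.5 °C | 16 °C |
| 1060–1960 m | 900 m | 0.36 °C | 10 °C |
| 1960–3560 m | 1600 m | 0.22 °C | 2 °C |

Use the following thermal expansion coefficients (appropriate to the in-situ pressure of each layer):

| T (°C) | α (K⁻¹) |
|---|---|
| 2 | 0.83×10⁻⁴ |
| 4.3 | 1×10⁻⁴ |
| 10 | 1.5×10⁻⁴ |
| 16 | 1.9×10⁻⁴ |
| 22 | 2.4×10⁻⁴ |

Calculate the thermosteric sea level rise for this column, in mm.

Layer 1 at 22 °C → α = 2.4×10⁻⁴ K⁻¹
Layer 2 at 16 °C → α = 1.9×10⁻⁴ K⁻¹
Layer 3 at 10 °C → α = 1.5×10⁻⁴ K⁻¹
Layer 4 at 2 °C → α = 0.83×10⁻⁴ K⁻¹
0–240 m: 240 × 0.96 × 2.4×10⁻⁴ = 0.055296 m
240–1060 m: 1.9×10⁻⁴ × 1.5 × 820 = 0.23370 m
1060–1960 m: 0.36 × 900 × 1.5×10⁻⁴ = 0.04860 m
Layer 4: 1600 × 0.83×10⁻⁴ × 0.22 = 0.029216 m
Δh = 0.055296 + 0.23370 + 0.04860 + 0.029216 = 0.366812 m

Δh ≈ 367 mm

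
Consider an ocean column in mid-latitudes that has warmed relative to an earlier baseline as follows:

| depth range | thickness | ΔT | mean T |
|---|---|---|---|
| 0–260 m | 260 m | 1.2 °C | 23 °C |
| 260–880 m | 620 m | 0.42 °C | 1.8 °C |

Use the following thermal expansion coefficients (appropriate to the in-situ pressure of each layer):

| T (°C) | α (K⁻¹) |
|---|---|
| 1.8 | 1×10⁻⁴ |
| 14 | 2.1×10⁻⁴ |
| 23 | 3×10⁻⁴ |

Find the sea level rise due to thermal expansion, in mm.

Layer 1 at 23 °C → α = 3×10⁻⁴ K⁻¹
Layer 2 at 1.8 °C → α = 1×10⁻⁴ K⁻¹
0–260 m: 1.2 × 3×10⁻⁴ × 260 = 0.09360 m
620 × 0.42 × 1×10⁻⁴ = 0.02604 m
Δh = 0.09360 + 0.02604 = 0.11964 m ≈ 120 mm

Δh = 120 mm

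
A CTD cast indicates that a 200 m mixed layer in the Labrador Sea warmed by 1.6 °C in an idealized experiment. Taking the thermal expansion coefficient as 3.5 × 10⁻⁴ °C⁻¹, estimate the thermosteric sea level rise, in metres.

Δh = αΔT·H = 3.5×10⁻⁴ × 1.6 × 200 = 0.11200 m

Δh = 0.112 m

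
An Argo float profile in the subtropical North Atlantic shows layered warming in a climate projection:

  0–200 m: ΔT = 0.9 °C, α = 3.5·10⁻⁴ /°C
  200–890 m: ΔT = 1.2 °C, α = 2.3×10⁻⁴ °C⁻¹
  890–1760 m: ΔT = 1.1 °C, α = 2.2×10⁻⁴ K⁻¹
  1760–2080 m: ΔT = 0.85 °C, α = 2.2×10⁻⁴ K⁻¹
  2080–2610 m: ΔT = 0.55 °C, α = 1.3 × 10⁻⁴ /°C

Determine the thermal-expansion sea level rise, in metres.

Δh ≈ 0.562 m

0–200 m: 0.9 × 3.5×10⁻⁴ × 200 = 0.06300 m
200–890 m: 1.2 × 690 × 2.3×10⁻⁴ = 0.19044 m
890–1760 m: 870 × 2.2×10⁻⁴ × 1.1 = 0.21054 m
2.2×10⁻⁴ × 0.85 × 320 = 0.05984 m
530 × 0.55 × 1.3×10⁻⁴ = 0.037895 m
Δh = 0.06300 + 0.19044 + 0.21054 + 0.05984 + 0.037895 = 0.561715 m ≈ 0.562 m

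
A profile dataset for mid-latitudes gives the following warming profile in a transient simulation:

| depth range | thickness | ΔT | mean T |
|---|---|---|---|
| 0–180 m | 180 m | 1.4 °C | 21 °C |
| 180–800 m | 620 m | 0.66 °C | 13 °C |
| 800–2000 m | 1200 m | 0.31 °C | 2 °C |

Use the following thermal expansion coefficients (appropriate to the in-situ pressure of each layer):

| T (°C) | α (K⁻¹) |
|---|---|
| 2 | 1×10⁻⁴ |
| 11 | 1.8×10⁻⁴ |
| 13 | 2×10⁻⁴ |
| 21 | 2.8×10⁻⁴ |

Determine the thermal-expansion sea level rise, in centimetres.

19 cm of thermosteric rise

Layer 1 at 21 °C → α = 2.8×10⁻⁴ K⁻¹
Layer 2 at 13 °C → α = 2×10⁻⁴ K⁻¹
Layer 3 at 2 °C → α = 1×10⁻⁴ K⁻¹
Layer 1: 2.8×10⁻⁴ × 180 × 1.4 = 0.07056 m
Layer 2: 0.66 × 620 × 2×10⁻⁴ = 0.08184 m
800–2000 m: 0.31 × 1200 × 1×10⁻⁴ = 0.03720 m
Δh = 0.07056 + 0.08184 + 0.03720 = 0.18960 m ≈ 19 cm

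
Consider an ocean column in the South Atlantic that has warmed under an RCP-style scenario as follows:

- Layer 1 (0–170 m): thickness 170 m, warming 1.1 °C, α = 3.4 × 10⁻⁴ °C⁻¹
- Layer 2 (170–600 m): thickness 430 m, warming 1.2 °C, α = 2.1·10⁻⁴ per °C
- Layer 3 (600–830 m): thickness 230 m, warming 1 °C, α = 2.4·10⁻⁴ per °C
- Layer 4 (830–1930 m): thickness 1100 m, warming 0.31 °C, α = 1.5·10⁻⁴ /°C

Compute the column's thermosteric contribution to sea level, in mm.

Δh = 280 mm

0–170 m: 1.1 × 3.4×10⁻⁴ × 170 = 0.06358 m
170–600 m: 1.2 × 2.1×10⁻⁴ × 430 = 0.10836 m
1 × 2.4×10⁻⁴ × 230 = 0.05520 m
Layer 4: 0.31 × 1.5×10⁻⁴ × 1100 = 0.05115 m
Δh = 0.06358 + 0.10836 + 0.05520 + 0.05115 = 0.27829 m ≈ 280 mm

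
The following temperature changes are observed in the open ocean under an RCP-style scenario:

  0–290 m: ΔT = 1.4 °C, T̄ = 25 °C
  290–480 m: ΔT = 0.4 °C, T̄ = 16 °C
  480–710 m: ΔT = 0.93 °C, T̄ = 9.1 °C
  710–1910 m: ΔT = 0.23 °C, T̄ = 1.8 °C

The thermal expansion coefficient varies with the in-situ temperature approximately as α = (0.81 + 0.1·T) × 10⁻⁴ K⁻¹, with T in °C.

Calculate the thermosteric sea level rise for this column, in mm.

Layer 1: α = (0.81 + 0.1×25)×10⁻⁴ = 3.31×10⁻⁴ K⁻¹
Layer 2: α = (0.81 + 0.1×16)×10⁻⁴ = 2.41×10⁻⁴ K⁻¹
Layer 3: α = (0.81 + 0.1×9.1)×10⁻⁴ = 1.72×10⁻⁴ K⁻¹
Layer 4: α = (0.81 + 0.1×1.8)×10⁻⁴ = 0.99×10⁻⁴ K⁻¹
290 × 1.4 × 3.31×10⁻⁴ = 0.134386 m
190 × 2.41×10⁻⁴ × 0.4 = 0.018316 m
480–710 m: 0.93 × 230 × 1.72×10⁻⁴ = 0.0367908 m
0.99×10⁻⁴ × 1200 × 0.23 = 0.027324 m
Δh = 0.134386 + 0.018316 + 0.0367908 + 0.027324 = 0.2168168 m ≈ 217 mm

217 mm of thermosteric rise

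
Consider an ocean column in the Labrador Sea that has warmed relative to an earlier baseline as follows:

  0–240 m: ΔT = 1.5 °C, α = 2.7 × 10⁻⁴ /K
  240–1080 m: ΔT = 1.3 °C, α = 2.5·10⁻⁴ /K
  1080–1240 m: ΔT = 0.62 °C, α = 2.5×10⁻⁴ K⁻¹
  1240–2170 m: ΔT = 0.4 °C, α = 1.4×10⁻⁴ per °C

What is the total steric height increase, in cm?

about 44.7 cm

2.7×10⁻⁴ × 240 × 1.5 = 0.09720 m
840 × 2.5×10⁻⁴ × 1.3 = 0.27300 m
Layer 3: 0.62 × 2.5×10⁻⁴ × 160 = 0.02480 m
930 × 1.4×10⁻⁴ × 0.4 = 0.05208 m
Δh = 0.09720 + 0.27300 + 0.02480 + 0.05208 = 0.44708 m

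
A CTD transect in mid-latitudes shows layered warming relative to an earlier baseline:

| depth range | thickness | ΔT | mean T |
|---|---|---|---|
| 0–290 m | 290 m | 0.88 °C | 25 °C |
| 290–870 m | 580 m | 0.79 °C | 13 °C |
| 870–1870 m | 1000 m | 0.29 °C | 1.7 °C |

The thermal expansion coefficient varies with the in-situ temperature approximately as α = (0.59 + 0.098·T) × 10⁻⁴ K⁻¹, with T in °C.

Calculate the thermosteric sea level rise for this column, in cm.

Layer 1: α = (0.59 + 0.098×25)×10⁻⁴ = 3.04×10⁻⁴ K⁻¹
Layer 2: α = (0.59 + 0.098×13)×10⁻⁴ = 1.864×10⁻⁴ K⁻¹
Layer 3: α = (0.59 + 0.098×1.7)×10⁻⁴ = 0.7566×10⁻⁴ K⁻¹
290 × 3.04×10⁻⁴ × 0.88 = 0.0775808 m
580 × 0.79 × 1.864×10⁻⁴ = 0.08540848 m
870–1870 m: 0.29 × 1000 × 0.7566×10⁻⁴ = 0.0219414 m
Δh = 0.0775808 + 0.08540848 + 0.0219414 = 0.18493068 m

18.5 cm of thermosteric rise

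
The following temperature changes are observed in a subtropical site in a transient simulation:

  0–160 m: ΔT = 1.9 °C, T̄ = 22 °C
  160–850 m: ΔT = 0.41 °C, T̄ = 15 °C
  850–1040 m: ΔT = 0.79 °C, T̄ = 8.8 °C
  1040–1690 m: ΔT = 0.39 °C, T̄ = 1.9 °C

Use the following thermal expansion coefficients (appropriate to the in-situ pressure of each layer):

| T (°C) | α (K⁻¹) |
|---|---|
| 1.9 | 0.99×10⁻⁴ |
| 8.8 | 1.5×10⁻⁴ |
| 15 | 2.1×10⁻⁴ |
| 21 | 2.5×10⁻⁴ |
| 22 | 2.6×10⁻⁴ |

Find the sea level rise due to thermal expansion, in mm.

186 mm of thermosteric rise

Layer 1 at 22 °C → α = 2.6×10⁻⁴ K⁻¹
Layer 2 at 15 °C → α = 2.1×10⁻⁴ K⁻¹
Layer 3 at 8.8 °C → α = 1.5×10⁻⁴ K⁻¹
Layer 4 at 1.9 °C → α = 0.99×10⁻⁴ K⁻¹
0–160 m: 160 × 1.9 × 2.6×10⁻⁴ = 0.07904 m
160–850 m: 2.1×10⁻⁴ × 690 × 0.41 = 0.059409 m
Layer 3: 190 × 1.5×10⁻⁴ × 0.79 = 0.022515 m
Layer 4: 0.99×10⁻⁴ × 650 × 0.39 = 0.0250965 m
Δh = 0.07904 + 0.059409 + 0.022515 + 0.0250965 = 0.1860605 m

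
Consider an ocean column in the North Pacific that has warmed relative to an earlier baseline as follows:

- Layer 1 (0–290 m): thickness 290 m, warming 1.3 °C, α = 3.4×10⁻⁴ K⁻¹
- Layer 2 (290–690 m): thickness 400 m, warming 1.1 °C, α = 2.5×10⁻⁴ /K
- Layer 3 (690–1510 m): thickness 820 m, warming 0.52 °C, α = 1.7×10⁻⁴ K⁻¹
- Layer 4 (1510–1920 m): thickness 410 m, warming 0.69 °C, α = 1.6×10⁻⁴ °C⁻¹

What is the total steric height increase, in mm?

290 × 1.3 × 3.4×10⁻⁴ = 0.12818 m
Layer 2: 1.1 × 2.5×10⁻⁴ × 400 = 0.11000 m
Layer 3: 1.7×10⁻⁴ × 0.52 × 820 = 0.072488 m
Layer 4: 410 × 0.69 × 1.6×10⁻⁴ = 0.045264 m
Δh = 0.12818 + 0.11000 + 0.072488 + 0.045264 = 0.355932 m

Δh ≈ 356 mm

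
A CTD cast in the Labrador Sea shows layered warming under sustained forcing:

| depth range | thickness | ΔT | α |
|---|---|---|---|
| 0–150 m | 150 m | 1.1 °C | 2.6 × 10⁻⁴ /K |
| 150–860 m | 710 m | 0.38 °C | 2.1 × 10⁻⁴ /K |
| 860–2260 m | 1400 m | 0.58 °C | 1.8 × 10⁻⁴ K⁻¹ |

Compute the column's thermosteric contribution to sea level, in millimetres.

1.1 × 2.6×10⁻⁴ × 150 = 0.04290 m
150–860 m: 2.1×10⁻⁴ × 710 × 0.38 = 0.056658 m
860–2260 m: 1400 × 1.8×10⁻⁴ × 0.58 = 0.14616 m
Δh = 0.04290 + 0.056658 + 0.14616 = 0.245718 m ≈ 246 mm

Δh = 246 mm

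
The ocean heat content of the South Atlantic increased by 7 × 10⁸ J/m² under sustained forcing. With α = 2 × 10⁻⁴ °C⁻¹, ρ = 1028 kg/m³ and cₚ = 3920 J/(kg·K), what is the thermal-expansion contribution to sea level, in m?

Δh = αQ/(ρcₚ) = 2×10⁻⁴ × 7×10⁸ / (1028 × 3920) ≈ 0.034742 m

0.0347 m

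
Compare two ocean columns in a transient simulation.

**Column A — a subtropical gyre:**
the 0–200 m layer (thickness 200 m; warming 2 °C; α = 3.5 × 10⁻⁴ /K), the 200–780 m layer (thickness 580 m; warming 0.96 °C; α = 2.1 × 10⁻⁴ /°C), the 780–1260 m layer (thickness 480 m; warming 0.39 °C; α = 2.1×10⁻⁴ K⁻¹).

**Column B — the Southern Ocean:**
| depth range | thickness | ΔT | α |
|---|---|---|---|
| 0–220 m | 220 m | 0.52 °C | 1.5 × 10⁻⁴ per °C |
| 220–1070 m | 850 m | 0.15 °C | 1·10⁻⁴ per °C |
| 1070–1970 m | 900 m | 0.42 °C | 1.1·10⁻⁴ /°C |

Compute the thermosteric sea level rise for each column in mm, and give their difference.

A 3.5×10⁻⁴ × 2 × 200 = 0.14000 m
A 200–780 m: 0.96 × 2.1×10⁻⁴ × 580 = 0.116928 m
A Layer 3: 2.1×10⁻⁴ × 480 × 0.39 = 0.039312 m
A total: 0.29624 m
B Layer 1: 0.52 × 1.5×10⁻⁴ × 220 = 0.01716 m
B 220–1070 m: 0.15 × 1×10⁻⁴ × 850 = 0.01275 m
B 0.42 × 1.1×10⁻⁴ × 900 = 0.04158 m
B total: 0.07149 m
Difference: 0.29624 − 0.07149 = 0.22475 m

A: 296 mm; B: 71.5 mm; difference 225 mm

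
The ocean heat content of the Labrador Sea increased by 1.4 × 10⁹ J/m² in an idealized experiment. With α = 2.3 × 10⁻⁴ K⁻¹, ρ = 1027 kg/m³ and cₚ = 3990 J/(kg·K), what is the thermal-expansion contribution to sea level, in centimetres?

7.9 cm of thermosteric rise

Δh = αQ/(ρcₚ) = 2.3×10⁻⁴ × 1.4×10⁹ / (1027 × 3990) ≈ 0.07858 m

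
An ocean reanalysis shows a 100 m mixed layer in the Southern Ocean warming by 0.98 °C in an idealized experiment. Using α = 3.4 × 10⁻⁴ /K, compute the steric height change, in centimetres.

Δh = αΔT·H = 3.4×10⁻⁴ × 0.98 × 100 = 0.03332 m

3.33 cm of thermosteric rise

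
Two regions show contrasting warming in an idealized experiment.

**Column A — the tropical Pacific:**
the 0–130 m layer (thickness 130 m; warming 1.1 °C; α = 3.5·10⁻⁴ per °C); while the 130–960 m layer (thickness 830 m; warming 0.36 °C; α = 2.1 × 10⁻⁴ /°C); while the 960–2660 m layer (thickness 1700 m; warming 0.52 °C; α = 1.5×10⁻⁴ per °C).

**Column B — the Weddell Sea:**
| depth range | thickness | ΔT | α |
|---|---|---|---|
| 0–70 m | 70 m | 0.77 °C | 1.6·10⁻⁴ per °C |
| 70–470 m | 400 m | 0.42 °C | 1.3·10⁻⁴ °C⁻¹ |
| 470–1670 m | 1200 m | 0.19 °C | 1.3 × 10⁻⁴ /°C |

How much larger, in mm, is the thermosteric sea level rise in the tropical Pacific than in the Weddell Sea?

A 130 × 1.1 × 3.5×10⁻⁴ = 0.05005 m
A 830 × 2.1×10⁻⁴ × 0.36 = 0.062748 m
A 960–2660 m: 1700 × 1.5×10⁻⁴ × 0.52 = 0.13260 m
A total: 0.245398 m
B 1.6×10⁻⁴ × 0.77 × 70 = 0.008624 m
B Layer 2: 0.42 × 1.3×10⁻⁴ × 400 = 0.02184 m
B 1200 × 1.3×10⁻⁴ × 0.19 = 0.02964 m
B total: 0.060104 m
Difference: 0.245398 − 0.060104 = 0.185294 m

185 mm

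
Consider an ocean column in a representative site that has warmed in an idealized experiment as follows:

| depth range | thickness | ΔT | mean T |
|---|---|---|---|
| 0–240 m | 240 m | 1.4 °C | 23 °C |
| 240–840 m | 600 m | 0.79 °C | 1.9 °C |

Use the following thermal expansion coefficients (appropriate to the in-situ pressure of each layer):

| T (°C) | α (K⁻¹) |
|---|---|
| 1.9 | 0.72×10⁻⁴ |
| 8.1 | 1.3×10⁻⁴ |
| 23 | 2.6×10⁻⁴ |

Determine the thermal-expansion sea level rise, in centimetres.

Layer 1 at 23 °C → α = 2.6×10⁻⁴ K⁻¹
Layer 2 at 1.9 °C → α = 0.72×10⁻⁴ K⁻¹
Layer 1: 240 × 2.6×10⁻⁴ × 1.4 = 0.08736 m
240–840 m: 0.79 × 0.72×10⁻⁴ × 600 = 0.034128 m
Δh = 0.08736 + 0.034128 = 0.121488 m ≈ 12 cm

Δh = 12 cm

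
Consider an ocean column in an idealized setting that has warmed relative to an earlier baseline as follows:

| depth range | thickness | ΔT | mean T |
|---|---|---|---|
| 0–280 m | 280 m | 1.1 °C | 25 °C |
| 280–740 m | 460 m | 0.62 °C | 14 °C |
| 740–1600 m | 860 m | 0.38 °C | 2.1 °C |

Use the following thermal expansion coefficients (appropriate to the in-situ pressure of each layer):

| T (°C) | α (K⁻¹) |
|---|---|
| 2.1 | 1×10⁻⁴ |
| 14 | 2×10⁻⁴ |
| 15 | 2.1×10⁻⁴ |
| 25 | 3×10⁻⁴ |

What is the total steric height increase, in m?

about 0.182 m

Layer 1 at 25 °C → α = 3×10⁻⁴ K⁻¹
Layer 2 at 14 °C → α = 2×10⁻⁴ K⁻¹
Layer 3 at 2.1 °C → α = 1×10⁻⁴ K⁻¹
0–280 m: 280 × 1.1 × 3×10⁻⁴ = 0.09240 m
Layer 2: 460 × 0.62 × 2×10⁻⁴ = 0.05704 m
740–1600 m: 0.38 × 860 × 1×10⁻⁴ = 0.03268 m
Δh = 0.09240 + 0.05704 + 0.03268 = 0.18212 m ≈ 0.182 m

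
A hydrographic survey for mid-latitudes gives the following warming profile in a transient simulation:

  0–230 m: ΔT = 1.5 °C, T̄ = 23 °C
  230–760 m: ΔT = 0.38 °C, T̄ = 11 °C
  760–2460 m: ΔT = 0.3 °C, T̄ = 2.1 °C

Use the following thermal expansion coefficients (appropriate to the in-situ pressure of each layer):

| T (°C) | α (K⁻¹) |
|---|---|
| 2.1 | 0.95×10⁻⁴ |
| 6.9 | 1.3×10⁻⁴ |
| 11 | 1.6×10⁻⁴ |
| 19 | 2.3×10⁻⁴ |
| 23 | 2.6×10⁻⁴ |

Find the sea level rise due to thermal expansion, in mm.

about 170 mm

Layer 1 at 23 °C → α = 2.6×10⁻⁴ K⁻¹
Layer 2 at 11 °C → α = 1.6×10⁻⁴ K⁻¹
Layer 3 at 2.1 °C → α = 0.95×10⁻⁴ K⁻¹
2.6×10⁻⁴ × 230 × 1.5 = 0.08970 m
0.38 × 1.6×10⁻⁴ × 530 = 0.032224 m
Layer 3: 1700 × 0.95×10⁻⁴ × 0.3 = 0.04845 m
Δh = 0.08970 + 0.032224 + 0.04845 = 0.170374 m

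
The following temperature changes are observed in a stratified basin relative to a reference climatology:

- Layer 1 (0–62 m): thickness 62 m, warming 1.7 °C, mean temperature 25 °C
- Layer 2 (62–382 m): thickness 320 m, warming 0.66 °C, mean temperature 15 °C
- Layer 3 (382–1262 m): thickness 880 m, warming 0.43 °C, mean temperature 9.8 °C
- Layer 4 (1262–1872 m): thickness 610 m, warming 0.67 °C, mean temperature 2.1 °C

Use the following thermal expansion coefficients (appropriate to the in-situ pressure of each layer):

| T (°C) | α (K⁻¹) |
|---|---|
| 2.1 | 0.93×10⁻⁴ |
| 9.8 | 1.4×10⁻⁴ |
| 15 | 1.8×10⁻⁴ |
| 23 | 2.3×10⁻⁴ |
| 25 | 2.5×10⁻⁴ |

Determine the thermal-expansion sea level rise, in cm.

15.5 cm of thermosteric rise

Layer 1 at 25 °C → α = 2.5×10⁻⁴ K⁻¹
Layer 2 at 15 °C → α = 1.8×10⁻⁴ K⁻¹
Layer 3 at 9.8 °C → α = 1.4×10⁻⁴ K⁻¹
Layer 4 at 2.1 °C → α = 0.93×10⁻⁴ K⁻¹
62 × 2.5×10⁻⁴ × 1.7 = 0.02635 m
Layer 2: 0.66 × 1.8×10⁻⁴ × 320 = 0.038016 m
382–1262 m: 0.43 × 1.4×10⁻⁴ × 880 = 0.052976 m
Layer 4: 610 × 0.93×10⁻⁴ × 0.67 = 0.0380091 m
Δh = 0.02635 + 0.038016 + 0.052976 + 0.0380091 = 0.1553511 m ≈ 15.5 cm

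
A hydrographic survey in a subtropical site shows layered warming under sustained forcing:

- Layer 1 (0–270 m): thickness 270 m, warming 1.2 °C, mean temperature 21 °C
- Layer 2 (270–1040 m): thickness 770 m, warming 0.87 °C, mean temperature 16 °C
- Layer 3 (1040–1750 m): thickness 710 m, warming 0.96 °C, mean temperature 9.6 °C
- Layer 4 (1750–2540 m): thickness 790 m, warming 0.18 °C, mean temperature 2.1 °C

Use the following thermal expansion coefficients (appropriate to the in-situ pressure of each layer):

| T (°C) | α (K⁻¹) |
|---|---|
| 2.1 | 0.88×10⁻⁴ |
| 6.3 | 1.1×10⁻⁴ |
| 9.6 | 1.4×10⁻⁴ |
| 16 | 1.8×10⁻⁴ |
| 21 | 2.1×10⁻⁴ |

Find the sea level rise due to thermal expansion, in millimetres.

Δh ≈ 297 mm

Layer 1 at 21 °C → α = 2.1×10⁻⁴ K⁻¹
Layer 2 at 16 °C → α = 1.8×10⁻⁴ K⁻¹
Layer 3 at 9.6 °C → α = 1.4×10⁻⁴ K⁻¹
Layer 4 at 2.1 °C → α = 0.88×10⁻⁴ K⁻¹
1.2 × 270 × 2.1×10⁻⁴ = 0.06804 m
Layer 2: 1.8×10⁻⁴ × 0.87 × 770 = 0.120582 m
1040–1750 m: 710 × 1.4×10⁻⁴ × 0.96 = 0.095424 m
0.18 × 0.88×10⁻⁴ × 790 = 0.0125136 m
Δh = 0.06804 + 0.120582 + 0.095424 + 0.0125136 = 0.2965596 m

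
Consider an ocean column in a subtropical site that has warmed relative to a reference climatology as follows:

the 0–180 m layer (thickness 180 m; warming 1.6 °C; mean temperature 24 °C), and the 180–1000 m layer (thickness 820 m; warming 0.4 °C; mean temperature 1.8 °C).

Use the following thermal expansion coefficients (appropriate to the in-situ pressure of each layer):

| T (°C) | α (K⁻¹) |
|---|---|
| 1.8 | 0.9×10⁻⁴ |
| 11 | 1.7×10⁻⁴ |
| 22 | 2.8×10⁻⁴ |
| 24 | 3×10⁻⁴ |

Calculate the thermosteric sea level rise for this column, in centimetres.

Layer 1 at 24 °C → α = 3×10⁻⁴ K⁻¹
Layer 2 at 1.8 °C → α = 0.9×10⁻⁴ K⁻¹
180 × 1.6 × 3×10⁻⁴ = 0.08640 m
Layer 2: 0.9×10⁻⁴ × 0.4 × 820 = 0.02952 m
Δh = 0.08640 + 0.02952 = 0.11592 m ≈ 11.6 cm

about 11.6 cm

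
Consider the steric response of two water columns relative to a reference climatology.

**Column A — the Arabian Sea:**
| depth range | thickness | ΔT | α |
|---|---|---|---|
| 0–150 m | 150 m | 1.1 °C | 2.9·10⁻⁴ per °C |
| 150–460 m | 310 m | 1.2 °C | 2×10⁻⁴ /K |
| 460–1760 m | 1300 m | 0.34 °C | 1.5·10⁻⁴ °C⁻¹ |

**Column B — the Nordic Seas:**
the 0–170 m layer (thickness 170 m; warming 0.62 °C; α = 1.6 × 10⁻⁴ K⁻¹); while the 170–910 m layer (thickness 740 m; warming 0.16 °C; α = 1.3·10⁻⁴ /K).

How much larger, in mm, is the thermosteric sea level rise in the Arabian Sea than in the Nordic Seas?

A 150 × 2.9×10⁻⁴ × 1.1 = 0.04785 m
A 150–460 m: 2×10⁻⁴ × 310 × 1.2 = 0.07440 m
A Layer 3: 0.34 × 1.5×10⁻⁴ × 1300 = 0.06630 m
A total: 0.18855 m
B 0–170 m: 1.6×10⁻⁴ × 170 × 0.62 = 0.016864 m
B 170–910 m: 0.16 × 740 × 1.3×10⁻⁴ = 0.015392 m
B total: 0.032256 m
Difference: 0.18855 − 0.032256 = 0.156294 m

Δh_A − Δh_B ≈ 160 mm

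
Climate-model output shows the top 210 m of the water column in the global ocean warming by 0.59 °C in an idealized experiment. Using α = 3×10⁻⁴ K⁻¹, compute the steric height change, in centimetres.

Δh = αΔT·H = 3×10⁻⁴ × 0.59 × 210 = 0.03717 m

3.7 cm of thermosteric rise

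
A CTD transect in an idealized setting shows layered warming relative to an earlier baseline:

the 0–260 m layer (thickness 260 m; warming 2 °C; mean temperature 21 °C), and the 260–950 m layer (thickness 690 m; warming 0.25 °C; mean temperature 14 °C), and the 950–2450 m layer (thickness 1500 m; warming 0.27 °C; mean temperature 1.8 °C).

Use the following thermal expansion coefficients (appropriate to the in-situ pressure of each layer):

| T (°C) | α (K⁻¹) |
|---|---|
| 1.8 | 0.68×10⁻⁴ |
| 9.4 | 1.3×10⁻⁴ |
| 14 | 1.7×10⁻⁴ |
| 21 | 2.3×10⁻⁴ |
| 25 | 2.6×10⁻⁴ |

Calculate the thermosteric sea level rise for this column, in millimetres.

Layer 1 at 21 °C → α = 2.3×10⁻⁴ K⁻¹
Layer 2 at 14 °C → α = 1.7×10⁻⁴ K⁻¹
Layer 3 at 1.8 °C → α = 0.68×10⁻⁴ K⁻¹
Layer 1: 260 × 2.3×10⁻⁴ × 2 = 0.11960 m
260–950 m: 0.25 × 690 × 1.7×10⁻⁴ = 0.029325 m
Layer 3: 0.27 × 1500 × 0.68×10⁻⁴ = 0.02754 m
Δh = 0.11960 + 0.029325 + 0.02754 = 0.176465 m ≈ 180 mm

Δh ≈ 180 mm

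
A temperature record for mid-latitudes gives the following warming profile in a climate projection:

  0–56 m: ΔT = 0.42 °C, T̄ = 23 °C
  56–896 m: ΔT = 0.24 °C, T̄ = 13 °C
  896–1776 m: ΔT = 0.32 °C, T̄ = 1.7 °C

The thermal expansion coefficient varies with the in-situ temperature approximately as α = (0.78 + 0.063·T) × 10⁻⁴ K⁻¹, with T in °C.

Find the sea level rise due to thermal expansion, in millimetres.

Δh ≈ 62.5 mm

Layer 1: α = (0.78 + 0.063×23)×10⁻⁴ = 2.229×10⁻⁴ K⁻¹
Layer 2: α = (0.78 + 0.063×13)×10⁻⁴ = 1.599×10⁻⁴ K⁻¹
Layer 3: α = (0.78 + 0.063×1.7)×10⁻⁴ = 0.8871×10⁻⁴ K⁻¹
56 × 2.229×10⁻⁴ × 0.42 = 0.005242608 m
1.599×10⁻⁴ × 0.24 × 840 = 0.03223584 m
880 × 0.32 × 0.8871×10⁻⁴ = 0.024980736 m
Δh = 0.005242608 + 0.03223584 + 0.024980736 = 0.062459184 m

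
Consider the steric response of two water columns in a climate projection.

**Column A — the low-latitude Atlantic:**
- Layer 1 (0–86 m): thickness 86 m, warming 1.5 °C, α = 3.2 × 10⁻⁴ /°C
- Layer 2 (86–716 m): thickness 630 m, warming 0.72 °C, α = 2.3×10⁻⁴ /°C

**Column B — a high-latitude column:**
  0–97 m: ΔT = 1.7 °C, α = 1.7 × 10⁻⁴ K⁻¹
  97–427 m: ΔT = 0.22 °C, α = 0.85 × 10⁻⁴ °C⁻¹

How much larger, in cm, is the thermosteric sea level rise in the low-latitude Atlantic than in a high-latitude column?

11 cm

A 0–86 m: 86 × 3.2×10⁻⁴ × 1.5 = 0.04128 m
A 86–716 m: 2.3×10⁻⁴ × 0.72 × 630 = 0.104328 m
A total: 0.145608 m
B 0–97 m: 1.7×10⁻⁴ × 97 × 1.7 = 0.028033 m
B 0.85×10⁻⁴ × 330 × 0.22 = 0.006171 m
B total: 0.034204 m
Difference: 0.145608 − 0.034204 = 0.111404 m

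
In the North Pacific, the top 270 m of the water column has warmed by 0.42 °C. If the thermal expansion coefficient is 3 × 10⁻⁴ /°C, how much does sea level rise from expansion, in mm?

34.0 mm of thermosteric rise

Δh = αΔT·H = 3×10⁻⁴ × 0.42 × 270 = 0.03402 m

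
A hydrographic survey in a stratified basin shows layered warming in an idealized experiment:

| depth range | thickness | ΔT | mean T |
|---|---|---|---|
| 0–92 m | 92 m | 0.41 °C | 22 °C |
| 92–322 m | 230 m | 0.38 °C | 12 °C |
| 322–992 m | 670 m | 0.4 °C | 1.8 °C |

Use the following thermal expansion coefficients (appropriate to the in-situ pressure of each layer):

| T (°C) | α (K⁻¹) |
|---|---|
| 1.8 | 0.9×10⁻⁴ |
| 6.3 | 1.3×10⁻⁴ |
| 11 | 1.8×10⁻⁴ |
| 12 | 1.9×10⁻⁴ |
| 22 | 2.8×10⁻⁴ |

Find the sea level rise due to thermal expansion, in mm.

about 51 mm

Layer 1 at 22 °C → α = 2.8×10⁻⁴ K⁻¹
Layer 2 at 12 °C → α = 1.9×10⁻⁴ K⁻¹
Layer 3 at 1.8 °C → α = 0.9×10⁻⁴ K⁻¹
Layer 1: 0.41 × 2.8×10⁻⁴ × 92 = 0.0105616 m
Layer 2: 230 × 1.9×10⁻⁴ × 0.38 = 0.016606 m
670 × 0.4 × 0.9×10⁻⁴ = 0.02412 m
Δh = 0.0105616 + 0.016606 + 0.02412 = 0.0512876 m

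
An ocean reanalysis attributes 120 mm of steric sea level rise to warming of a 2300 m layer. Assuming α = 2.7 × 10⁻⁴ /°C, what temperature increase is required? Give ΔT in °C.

about 0.193 °C

ΔT = Δh/(αH) = 0.12 / (2.7×10⁻⁴ × 2300) ≈ 0.1932 °C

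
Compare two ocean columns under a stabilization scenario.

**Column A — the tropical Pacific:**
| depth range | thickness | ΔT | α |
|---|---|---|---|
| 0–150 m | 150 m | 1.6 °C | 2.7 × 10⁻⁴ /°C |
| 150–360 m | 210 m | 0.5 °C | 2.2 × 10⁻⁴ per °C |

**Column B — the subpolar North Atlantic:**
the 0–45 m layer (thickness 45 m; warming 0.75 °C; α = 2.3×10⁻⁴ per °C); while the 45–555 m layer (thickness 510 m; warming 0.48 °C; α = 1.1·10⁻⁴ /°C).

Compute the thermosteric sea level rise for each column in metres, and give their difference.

A 1.6 × 150 × 2.7×10⁻⁴ = 0.06480 m
A Layer 2: 2.2×10⁻⁴ × 210 × 0.5 = 0.02310 m
A total: 0.08790 m
B 0–45 m: 45 × 0.75 × 2.3×10⁻⁴ = 0.0077625 m
B 45–555 m: 510 × 1.1×10⁻⁴ × 0.48 = 0.026928 m
B total: 0.0346905 m
Difference: 0.08790 − 0.0346905 = 0.0532095 m

A: 0.0879 m; B: 0.0347 m; difference 0.0532 m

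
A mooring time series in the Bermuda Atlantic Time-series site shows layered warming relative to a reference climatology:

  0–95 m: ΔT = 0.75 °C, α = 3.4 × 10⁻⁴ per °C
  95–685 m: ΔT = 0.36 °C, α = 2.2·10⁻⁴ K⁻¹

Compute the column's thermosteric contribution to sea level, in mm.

71.0 mm of thermosteric rise

95 × 0.75 × 3.4×10⁻⁴ = 0.024225 m
2.2×10⁻⁴ × 0.36 × 590 = 0.046728 m
Δh = 0.024225 + 0.046728 = 0.070953 m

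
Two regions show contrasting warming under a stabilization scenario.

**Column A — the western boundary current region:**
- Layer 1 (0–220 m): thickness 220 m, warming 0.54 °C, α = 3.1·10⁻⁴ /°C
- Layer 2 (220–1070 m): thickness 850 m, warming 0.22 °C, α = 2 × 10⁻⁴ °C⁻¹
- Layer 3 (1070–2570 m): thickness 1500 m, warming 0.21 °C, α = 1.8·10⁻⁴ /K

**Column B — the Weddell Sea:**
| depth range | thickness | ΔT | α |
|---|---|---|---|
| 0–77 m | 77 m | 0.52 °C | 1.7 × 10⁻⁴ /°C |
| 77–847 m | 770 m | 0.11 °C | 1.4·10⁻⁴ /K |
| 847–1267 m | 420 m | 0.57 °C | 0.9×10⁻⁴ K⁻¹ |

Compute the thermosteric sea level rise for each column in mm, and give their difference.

A 220 × 3.1×10⁻⁴ × 0.54 = 0.036828 m
A Layer 2: 850 × 2×10⁻⁴ × 0.22 = 0.03740 m
A 1070–2570 m: 1.8×10⁻⁴ × 1500 × 0.21 = 0.05670 m
A total: 0.130928 m
B 0.52 × 1.7×10⁻⁴ × 77 = 0.0068068 m
B 77–847 m: 770 × 0.11 × 1.4×10⁻⁴ = 0.011858 m
B Layer 3: 420 × 0.9×10⁻⁴ × 0.57 = 0.021546 m
B total: 0.0402108 m
Difference: 0.130928 − 0.0402108 = 0.0907172 m

A: 131 mm; B: 40.2 mm; difference 90.7 mm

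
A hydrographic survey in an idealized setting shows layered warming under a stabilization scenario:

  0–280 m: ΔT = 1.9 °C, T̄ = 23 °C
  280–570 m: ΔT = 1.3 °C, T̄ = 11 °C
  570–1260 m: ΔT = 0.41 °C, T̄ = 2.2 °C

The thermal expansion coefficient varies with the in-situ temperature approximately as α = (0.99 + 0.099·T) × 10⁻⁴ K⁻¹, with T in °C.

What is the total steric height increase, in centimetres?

Layer 1: α = (0.99 + 0.099×23)×10⁻⁴ = 3.267×10⁻⁴ K⁻¹
Layer 2: α = (0.99 + 0.099×11)×10⁻⁴ = 2.079×10⁻⁴ K⁻¹
Layer 3: α = (0.99 + 0.099×2.2)×10⁻⁴ = 1.2078×10⁻⁴ K⁻¹
Layer 1: 1.9 × 280 × 3.267×10⁻⁴ = 0.1738044 m
2.079×10⁻⁴ × 290 × 1.3 = 0.0783783 m
0.41 × 690 × 1.2078×10⁻⁴ = 0.034168662 m
Δh = 0.1738044 + 0.0783783 + 0.034168662 = 0.286351362 m

about 29 cm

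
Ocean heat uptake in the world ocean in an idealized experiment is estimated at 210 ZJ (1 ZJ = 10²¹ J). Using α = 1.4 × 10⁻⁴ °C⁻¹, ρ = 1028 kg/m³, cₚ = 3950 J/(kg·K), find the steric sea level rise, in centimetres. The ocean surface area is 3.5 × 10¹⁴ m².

Per unit area: Q = 210×10²¹ / (3.5×10¹⁴) = 6×10⁸ J/m²
Δh = αQ/(ρcₚ) = 1.4×10⁻⁴ × 6×10⁸ / (1028 × 3950) ≈ 0.020687 m

Δh ≈ 2.07 cm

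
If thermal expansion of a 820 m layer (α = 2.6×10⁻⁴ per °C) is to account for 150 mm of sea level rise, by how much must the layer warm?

ΔT = Δh/(αH) = 0.15 / (2.6×10⁻⁴ × 820) ≈ 0.7036 K

0.704 K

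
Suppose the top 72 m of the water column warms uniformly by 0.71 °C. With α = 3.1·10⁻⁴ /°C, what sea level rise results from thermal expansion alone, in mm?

15.8 mm

Δh = αΔT·H = 3.1×10⁻⁴ × 0.71 × 72 = 0.0158472 m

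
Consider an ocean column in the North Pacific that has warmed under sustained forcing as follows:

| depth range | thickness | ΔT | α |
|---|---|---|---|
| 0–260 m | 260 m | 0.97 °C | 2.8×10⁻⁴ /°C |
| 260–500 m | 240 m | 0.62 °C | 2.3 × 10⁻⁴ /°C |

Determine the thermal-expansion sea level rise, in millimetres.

Δh = 105 mm

2.8×10⁻⁴ × 260 × 0.97 = 0.070616 m
Layer 2: 240 × 2.3×10⁻⁴ × 0.62 = 0.034224 m
Δh = 0.070616 + 0.034224 = 0.10484 m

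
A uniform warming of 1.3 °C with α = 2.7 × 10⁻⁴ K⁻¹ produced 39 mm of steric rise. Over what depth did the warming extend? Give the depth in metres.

H = Δh/(αΔT) = 0.039 / (2.7×10⁻⁴ × 1.3) ≈ 111.1 m

about 111 m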